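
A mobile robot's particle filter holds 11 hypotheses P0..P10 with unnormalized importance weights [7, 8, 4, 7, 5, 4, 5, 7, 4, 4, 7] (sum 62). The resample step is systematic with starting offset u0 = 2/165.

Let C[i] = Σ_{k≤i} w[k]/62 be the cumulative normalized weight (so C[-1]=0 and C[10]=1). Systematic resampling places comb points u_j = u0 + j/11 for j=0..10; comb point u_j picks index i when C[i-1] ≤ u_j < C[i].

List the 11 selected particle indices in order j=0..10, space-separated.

0 0 1 2 3 4 5 7 7 9 10

C = [7/62, 15/62, 19/62, 13/31, 1/2, 35/62, 20/31, 47/62, 51/62, 55/62, 1]
j=0: u_0=2/165 ∈ [0, 7/62) → index 0
j=1: u_1=17/165 ∈ [0, 7/62) → index 0
j=2: u_2=32/165 ∈ [7/62, 15/62) → index 1
j=3: u_3=47/165 ∈ [15/62, 19/62) → index 2
j=4: u_4=62/165 ∈ [19/62, 13/31) → index 3
j=5: u_5=7/15 ∈ [13/31, 1/2) → index 4
j=6: u_6=92/165 ∈ [1/2, 35/62) → index 5
j=7: u_7=107/165 ∈ [20/31, 47/62) → index 7
j=8: u_8=122/165 ∈ [20/31, 47/62) → index 7
j=9: u_9=137/165 ∈ [51/62, 55/62) → index 9
j=10: u_10=152/165 ∈ [55/62, 1) → index 10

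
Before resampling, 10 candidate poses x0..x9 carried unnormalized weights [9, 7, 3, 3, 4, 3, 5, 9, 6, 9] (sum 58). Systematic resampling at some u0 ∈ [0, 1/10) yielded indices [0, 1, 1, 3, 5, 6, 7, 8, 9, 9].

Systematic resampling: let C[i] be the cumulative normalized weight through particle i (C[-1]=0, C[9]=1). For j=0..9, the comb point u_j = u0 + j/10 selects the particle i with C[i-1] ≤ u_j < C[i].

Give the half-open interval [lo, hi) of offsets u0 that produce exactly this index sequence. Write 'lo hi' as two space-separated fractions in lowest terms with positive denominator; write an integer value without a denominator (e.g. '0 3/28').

8/145 11/145

C = [9/58, 8/29, 19/58, 11/29, 13/29, 1/2, 17/29, 43/58, 49/58, 1]
j=0 picked index 0: u0 ∈ [0, 9/58)
j=1 picked index 1: u0 ∈ [8/145, 51/290)
j=2 picked index 1: u0 ∈ [-13/290, 11/145)
j=3 picked index 3: u0 ∈ [4/145, 23/290)
j=4 picked index 5: u0 ∈ [7/145, 1/10)
j=5 picked index 6: u0 ∈ [0, 5/58)
j=6 picked index 7: u0 ∈ [-2/145, 41/290)
j=7 picked index 8: u0 ∈ [6/145, 21/145)
j=8 picked index 9: u0 ∈ [13/290, 1/5)
j=9 picked index 9: u0 ∈ [-8/145, 1/10)
intersection: [8/145, 11/145)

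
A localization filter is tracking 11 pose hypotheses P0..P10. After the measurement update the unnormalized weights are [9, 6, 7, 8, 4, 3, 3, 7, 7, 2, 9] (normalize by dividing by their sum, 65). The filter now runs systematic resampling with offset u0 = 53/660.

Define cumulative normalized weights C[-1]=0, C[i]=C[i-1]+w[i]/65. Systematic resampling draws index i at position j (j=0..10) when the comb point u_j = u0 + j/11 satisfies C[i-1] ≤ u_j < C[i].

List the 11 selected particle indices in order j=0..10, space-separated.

C = [9/65, 3/13, 22/65, 6/13, 34/65, 37/65, 8/13, 47/65, 54/65, 56/65, 1]
j=0: u_0=53/660 ∈ [0, 9/65) → index 0
j=1: u_1=113/660 ∈ [9/65, 3/13) → index 1
j=2: u_2=173/660 ∈ [3/13, 22/65) → index 2
j=3: u_3=233/660 ∈ [22/65, 6/13) → index 3
j=4: u_4=293/660 ∈ [22/65, 6/13) → index 3
j=5: u_5=353/660 ∈ [34/65, 37/65) → index 5
j=6: u_6=413/660 ∈ [8/13, 47/65) → index 7
j=7: u_7=43/60 ∈ [8/13, 47/65) → index 7
j=8: u_8=533/660 ∈ [47/65, 54/65) → index 8
j=9: u_9=593/660 ∈ [56/65, 1) → index 10
j=10: u_10=653/660 ∈ [56/65, 1) → index 10

0 1 2 3 3 5 7 7 8 10 10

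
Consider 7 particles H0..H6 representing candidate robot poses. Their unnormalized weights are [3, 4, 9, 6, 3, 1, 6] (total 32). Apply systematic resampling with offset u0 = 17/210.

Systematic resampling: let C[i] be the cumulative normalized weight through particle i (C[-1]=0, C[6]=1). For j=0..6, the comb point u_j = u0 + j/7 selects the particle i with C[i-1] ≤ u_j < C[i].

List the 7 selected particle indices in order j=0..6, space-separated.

0 2 2 3 3 5 6

C = [3/32, 7/32, 1/2, 11/16, 25/32, 13/16, 1]
j=0: u_0=17/210 ∈ [0, 3/32) → index 0
j=1: u_1=47/210 ∈ [7/32, 1/2) → index 2
j=2: u_2=11/30 ∈ [7/32, 1/2) → index 2
j=3: u_3=107/210 ∈ [1/2, 11/16) → index 3
j=4: u_4=137/210 ∈ [1/2, 11/16) → index 3
j=5: u_5=167/210 ∈ [25/32, 13/16) → index 5
j=6: u_6=197/210 ∈ [13/16, 1) → index 6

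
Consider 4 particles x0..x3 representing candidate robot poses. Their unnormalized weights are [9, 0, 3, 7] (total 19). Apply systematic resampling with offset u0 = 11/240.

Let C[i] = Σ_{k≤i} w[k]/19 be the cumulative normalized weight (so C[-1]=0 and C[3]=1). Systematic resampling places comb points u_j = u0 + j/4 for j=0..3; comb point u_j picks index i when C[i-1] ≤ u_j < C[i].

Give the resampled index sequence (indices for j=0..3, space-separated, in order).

C = [9/19, 9/19, 12/19, 1]
j=0: u_0=11/240 ∈ [0, 9/19) → index 0
j=1: u_1=71/240 ∈ [0, 9/19) → index 0
j=2: u_2=131/240 ∈ [9/19, 12/19) → index 2
j=3: u_3=191/240 ∈ [12/19, 1) → index 3

0 0 2 3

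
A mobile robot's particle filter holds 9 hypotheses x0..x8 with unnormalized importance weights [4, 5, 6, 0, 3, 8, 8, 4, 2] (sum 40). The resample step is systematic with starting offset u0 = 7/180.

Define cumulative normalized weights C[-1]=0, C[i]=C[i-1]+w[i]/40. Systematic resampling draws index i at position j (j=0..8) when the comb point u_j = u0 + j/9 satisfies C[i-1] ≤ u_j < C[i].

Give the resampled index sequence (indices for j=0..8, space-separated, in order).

C = [1/10, 9/40, 3/8, 3/8, 9/20, 13/20, 17/20, 19/20, 1]
j=0: u_0=7/180 ∈ [0, 1/10) → index 0
j=1: u_1=3/20 ∈ [1/10, 9/40) → index 1
j=2: u_2=47/180 ∈ [9/40, 3/8) → index 2
j=3: u_3=67/180 ∈ [9/40, 3/8) → index 2
j=4: u_4=29/60 ∈ [9/20, 13/20) → index 5
j=5: u_5=107/180 ∈ [9/20, 13/20) → index 5
j=6: u_6=127/180 ∈ [13/20, 17/20) → index 6
j=7: u_7=49/60 ∈ [13/20, 17/20) → index 6
j=8: u_8=167/180 ∈ [17/20, 19/20) → index 7

0 1 2 2 5 5 6 6 7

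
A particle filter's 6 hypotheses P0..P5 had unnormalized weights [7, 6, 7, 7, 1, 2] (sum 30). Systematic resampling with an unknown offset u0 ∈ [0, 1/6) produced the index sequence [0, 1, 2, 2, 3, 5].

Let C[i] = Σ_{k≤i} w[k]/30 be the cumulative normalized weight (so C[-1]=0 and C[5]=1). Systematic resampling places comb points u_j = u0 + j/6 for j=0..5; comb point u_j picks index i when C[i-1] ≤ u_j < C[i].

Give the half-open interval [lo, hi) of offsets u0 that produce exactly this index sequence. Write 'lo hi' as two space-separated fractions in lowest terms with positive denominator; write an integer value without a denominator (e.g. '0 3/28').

1/10 1/6

C = [7/30, 13/30, 2/3, 9/10, 14/15, 1]
j=0 picked index 0: u0 ∈ [0, 7/30)
j=1 picked index 1: u0 ∈ [1/15, 4/15)
j=2 picked index 2: u0 ∈ [1/10, 1/3)
j=3 picked index 2: u0 ∈ [-1/15, 1/6)
j=4 picked index 3: u0 ∈ [0, 7/30)
j=5 picked index 5: u0 ∈ [1/10, 1/6)
intersection: [1/10, 1/6)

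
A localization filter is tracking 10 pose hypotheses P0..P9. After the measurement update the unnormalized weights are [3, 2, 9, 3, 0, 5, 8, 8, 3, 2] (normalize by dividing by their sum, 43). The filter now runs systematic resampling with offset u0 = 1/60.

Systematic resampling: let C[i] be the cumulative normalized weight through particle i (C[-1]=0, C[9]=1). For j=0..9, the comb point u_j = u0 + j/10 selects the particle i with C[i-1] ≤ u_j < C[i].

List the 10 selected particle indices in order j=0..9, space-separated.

0 2 2 2 5 6 6 7 7 8

C = [3/43, 5/43, 14/43, 17/43, 17/43, 22/43, 30/43, 38/43, 41/43, 1]
j=0: u_0=1/60 ∈ [0, 3/43) → index 0
j=1: u_1=7/60 ∈ [5/43, 14/43) → index 2
j=2: u_2=13/60 ∈ [5/43, 14/43) → index 2
j=3: u_3=19/60 ∈ [5/43, 14/43) → index 2
j=4: u_4=5/12 ∈ [17/43, 22/43) → index 5
j=5: u_5=31/60 ∈ [22/43, 30/43) → index 6
j=6: u_6=37/60 ∈ [22/43, 30/43) → index 6
j=7: u_7=43/60 ∈ [30/43, 38/43) → index 7
j=8: u_8=49/60 ∈ [30/43, 38/43) → index 7
j=9: u_9=11/12 ∈ [38/43, 41/43) → index 8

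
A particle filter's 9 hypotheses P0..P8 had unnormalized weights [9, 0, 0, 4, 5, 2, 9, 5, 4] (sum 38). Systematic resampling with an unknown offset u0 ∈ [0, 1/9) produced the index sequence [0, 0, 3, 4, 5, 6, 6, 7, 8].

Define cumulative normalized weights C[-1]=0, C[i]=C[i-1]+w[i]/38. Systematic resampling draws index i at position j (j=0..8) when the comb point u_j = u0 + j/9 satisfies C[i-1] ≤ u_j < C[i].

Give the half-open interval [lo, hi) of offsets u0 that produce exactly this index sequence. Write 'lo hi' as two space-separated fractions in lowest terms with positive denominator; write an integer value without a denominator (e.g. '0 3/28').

C = [9/38, 9/38, 9/38, 13/38, 9/19, 10/19, 29/38, 17/19, 1]
j=0 picked index 0: u0 ∈ [0, 9/38)
j=1 picked index 0: u0 ∈ [-1/9, 43/342)
j=2 picked index 3: u0 ∈ [5/342, 41/342)
j=3 picked index 4: u0 ∈ [1/114, 8/57)
j=4 picked index 5: u0 ∈ [5/171, 14/171)
j=5 picked index 6: u0 ∈ [-5/171, 71/342)
j=6 picked index 6: u0 ∈ [-8/57, 11/114)
j=7 picked index 7: u0 ∈ [-5/342, 20/171)
j=8 picked index 8: u0 ∈ [1/171, 1/9)
intersection: [5/171, 14/171)

5/171 14/171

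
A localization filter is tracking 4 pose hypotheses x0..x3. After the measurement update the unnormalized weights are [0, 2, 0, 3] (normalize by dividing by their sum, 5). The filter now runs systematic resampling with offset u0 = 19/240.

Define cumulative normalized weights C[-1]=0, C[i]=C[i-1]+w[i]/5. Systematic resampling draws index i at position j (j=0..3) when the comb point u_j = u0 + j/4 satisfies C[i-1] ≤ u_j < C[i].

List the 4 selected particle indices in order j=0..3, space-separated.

1 1 3 3

C = [0, 2/5, 2/5, 1]
j=0: u_0=19/240 ∈ [0, 2/5) → index 1
j=1: u_1=79/240 ∈ [0, 2/5) → index 1
j=2: u_2=139/240 ∈ [2/5, 1) → index 3
j=3: u_3=199/240 ∈ [2/5, 1) → index 3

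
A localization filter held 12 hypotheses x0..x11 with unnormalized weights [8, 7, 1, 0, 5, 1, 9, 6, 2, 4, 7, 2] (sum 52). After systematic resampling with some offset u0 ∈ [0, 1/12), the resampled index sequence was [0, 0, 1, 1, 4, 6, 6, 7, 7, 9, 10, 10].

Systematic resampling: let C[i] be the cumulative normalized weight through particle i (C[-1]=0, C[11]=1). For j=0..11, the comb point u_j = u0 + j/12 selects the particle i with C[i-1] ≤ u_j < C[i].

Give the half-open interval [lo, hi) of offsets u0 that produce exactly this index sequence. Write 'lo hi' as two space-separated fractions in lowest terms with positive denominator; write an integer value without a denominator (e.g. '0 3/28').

C = [2/13, 15/52, 4/13, 4/13, 21/52, 11/26, 31/52, 37/52, 3/4, 43/52, 25/26, 1]
j=0 picked index 0: u0 ∈ [0, 2/13)
j=1 picked index 0: u0 ∈ [-1/12, 11/156)
j=2 picked index 1: u0 ∈ [-1/78, 19/156)
j=3 picked index 1: u0 ∈ [-5/52, 1/26)
j=4 picked index 4: u0 ∈ [-1/39, 11/156)
j=5 picked index 6: u0 ∈ [1/156, 7/39)
j=6 picked index 6: u0 ∈ [-1/13, 5/52)
j=7 picked index 7: u0 ∈ [1/78, 5/39)
j=8 picked index 7: u0 ∈ [-11/156, 7/156)
j=9 picked index 9: u0 ∈ [0, 1/13)
j=10 picked index 10: u0 ∈ [-1/156, 5/39)
j=11 picked index 10: u0 ∈ [-7/78, 7/156)
intersection: [1/78, 1/26)

1/78 1/26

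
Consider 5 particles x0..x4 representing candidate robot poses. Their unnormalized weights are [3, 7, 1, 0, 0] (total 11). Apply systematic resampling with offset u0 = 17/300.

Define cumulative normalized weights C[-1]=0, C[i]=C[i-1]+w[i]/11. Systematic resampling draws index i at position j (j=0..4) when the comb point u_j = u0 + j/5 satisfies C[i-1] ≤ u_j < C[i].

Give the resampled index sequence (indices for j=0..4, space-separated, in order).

0 0 1 1 1

C = [3/11, 10/11, 1, 1, 1]
j=0: u_0=17/300 ∈ [0, 3/11) → index 0
j=1: u_1=77/300 ∈ [0, 3/11) → index 0
j=2: u_2=137/300 ∈ [3/11, 10/11) → index 1
j=3: u_3=197/300 ∈ [3/11, 10/11) → index 1
j=4: u_4=257/300 ∈ [3/11, 10/11) → index 1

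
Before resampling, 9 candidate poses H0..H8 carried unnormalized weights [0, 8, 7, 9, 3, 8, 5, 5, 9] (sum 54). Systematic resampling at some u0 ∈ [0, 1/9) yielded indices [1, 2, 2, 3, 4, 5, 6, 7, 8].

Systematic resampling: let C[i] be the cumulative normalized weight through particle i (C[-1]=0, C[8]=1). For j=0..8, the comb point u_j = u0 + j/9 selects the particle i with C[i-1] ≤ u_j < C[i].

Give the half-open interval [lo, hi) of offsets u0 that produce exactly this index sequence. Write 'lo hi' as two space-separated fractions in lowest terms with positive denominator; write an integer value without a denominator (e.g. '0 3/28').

C = [0, 4/27, 5/18, 4/9, 1/2, 35/54, 20/27, 5/6, 1]
j=0 picked index 1: u0 ∈ [0, 4/27)
j=1 picked index 2: u0 ∈ [1/27, 1/6)
j=2 picked index 2: u0 ∈ [-2/27, 1/18)
j=3 picked index 3: u0 ∈ [-1/18, 1/9)
j=4 picked index 4: u0 ∈ [0, 1/18)
j=5 picked index 5: u0 ∈ [-1/18, 5/54)
j=6 picked index 6: u0 ∈ [-1/54, 2/27)
j=7 picked index 7: u0 ∈ [-1/27, 1/18)
j=8 picked index 8: u0 ∈ [-1/18, 1/9)
intersection: [1/27, 1/18)

1/27 1/18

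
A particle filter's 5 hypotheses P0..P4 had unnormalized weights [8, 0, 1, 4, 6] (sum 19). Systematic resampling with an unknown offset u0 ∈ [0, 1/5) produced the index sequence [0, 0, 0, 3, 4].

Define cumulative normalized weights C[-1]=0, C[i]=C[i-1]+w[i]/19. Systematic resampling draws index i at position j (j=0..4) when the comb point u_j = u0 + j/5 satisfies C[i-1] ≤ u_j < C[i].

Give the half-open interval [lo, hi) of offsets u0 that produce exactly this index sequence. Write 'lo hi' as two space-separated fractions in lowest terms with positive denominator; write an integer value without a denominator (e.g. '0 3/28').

0 2/95

C = [8/19, 8/19, 9/19, 13/19, 1]
j=0 picked index 0: u0 ∈ [0, 8/19)
j=1 picked index 0: u0 ∈ [-1/5, 21/95)
j=2 picked index 0: u0 ∈ [-2/5, 2/95)
j=3 picked index 3: u0 ∈ [-12/95, 8/95)
j=4 picked index 4: u0 ∈ [-11/95, 1/5)
intersection: [0, 2/95)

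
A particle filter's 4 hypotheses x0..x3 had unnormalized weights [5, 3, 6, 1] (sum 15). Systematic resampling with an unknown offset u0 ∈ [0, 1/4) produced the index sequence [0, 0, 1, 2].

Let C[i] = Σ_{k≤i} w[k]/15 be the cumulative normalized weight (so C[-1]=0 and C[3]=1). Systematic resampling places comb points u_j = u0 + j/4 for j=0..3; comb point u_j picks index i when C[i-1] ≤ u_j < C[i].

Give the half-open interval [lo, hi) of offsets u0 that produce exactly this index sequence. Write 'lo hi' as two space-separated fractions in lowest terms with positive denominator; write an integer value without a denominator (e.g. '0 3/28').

C = [1/3, 8/15, 14/15, 1]
j=0 picked index 0: u0 ∈ [0, 1/3)
j=1 picked index 0: u0 ∈ [-1/4, 1/12)
j=2 picked index 1: u0 ∈ [-1/6, 1/30)
j=3 picked index 2: u0 ∈ [-13/60, 11/60)
intersection: [0, 1/30)

0 1/30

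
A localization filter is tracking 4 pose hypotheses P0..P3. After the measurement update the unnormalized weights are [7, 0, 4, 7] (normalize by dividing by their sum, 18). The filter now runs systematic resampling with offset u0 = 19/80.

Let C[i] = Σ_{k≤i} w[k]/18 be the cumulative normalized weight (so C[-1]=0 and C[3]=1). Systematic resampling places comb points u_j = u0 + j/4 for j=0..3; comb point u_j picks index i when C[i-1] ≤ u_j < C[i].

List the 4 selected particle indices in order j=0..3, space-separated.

0 2 3 3

C = [7/18, 7/18, 11/18, 1]
j=0: u_0=19/80 ∈ [0, 7/18) → index 0
j=1: u_1=39/80 ∈ [7/18, 11/18) → index 2
j=2: u_2=59/80 ∈ [11/18, 1) → index 3
j=3: u_3=79/80 ∈ [11/18, 1) → index 3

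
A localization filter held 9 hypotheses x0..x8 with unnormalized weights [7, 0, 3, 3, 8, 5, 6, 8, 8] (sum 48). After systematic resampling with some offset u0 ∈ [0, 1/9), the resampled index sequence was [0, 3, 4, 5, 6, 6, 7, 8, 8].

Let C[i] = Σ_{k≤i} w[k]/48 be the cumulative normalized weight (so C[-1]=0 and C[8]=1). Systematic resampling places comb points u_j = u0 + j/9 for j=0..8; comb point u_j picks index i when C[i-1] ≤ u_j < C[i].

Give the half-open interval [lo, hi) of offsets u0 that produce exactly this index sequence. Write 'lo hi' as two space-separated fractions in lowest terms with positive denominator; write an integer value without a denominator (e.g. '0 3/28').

5/48 1/9

C = [7/48, 7/48, 5/24, 13/48, 7/16, 13/24, 2/3, 5/6, 1]
j=0 picked index 0: u0 ∈ [0, 7/48)
j=1 picked index 3: u0 ∈ [7/72, 23/144)
j=2 picked index 4: u0 ∈ [7/144, 31/144)
j=3 picked index 5: u0 ∈ [5/48, 5/24)
j=4 picked index 6: u0 ∈ [7/72, 2/9)
j=5 picked index 6: u0 ∈ [-1/72, 1/9)
j=6 picked index 7: u0 ∈ [0, 1/6)
j=7 picked index 8: u0 ∈ [1/18, 2/9)
j=8 picked index 8: u0 ∈ [-1/18, 1/9)
intersection: [5/48, 1/9)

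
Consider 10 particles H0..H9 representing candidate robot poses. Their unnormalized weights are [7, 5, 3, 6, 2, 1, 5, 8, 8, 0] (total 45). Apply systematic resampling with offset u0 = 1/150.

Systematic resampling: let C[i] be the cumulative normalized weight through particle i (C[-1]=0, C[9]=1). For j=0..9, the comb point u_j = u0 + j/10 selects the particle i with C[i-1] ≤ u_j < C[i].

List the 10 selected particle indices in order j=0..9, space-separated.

0 0 1 2 3 4 6 7 7 8

C = [7/45, 4/15, 1/3, 7/15, 23/45, 8/15, 29/45, 37/45, 1, 1]
j=0: u_0=1/150 ∈ [0, 7/45) → index 0
j=1: u_1=8/75 ∈ [0, 7/45) → index 0
j=2: u_2=31/150 ∈ [7/45, 4/15) → index 1
j=3: u_3=23/75 ∈ [4/15, 1/3) → index 2
j=4: u_4=61/150 ∈ [1/3, 7/15) → index 3
j=5: u_5=38/75 ∈ [7/15, 23/45) → index 4
j=6: u_6=91/150 ∈ [8/15, 29/45) → index 6
j=7: u_7=53/75 ∈ [29/45, 37/45) → index 7
j=8: u_8=121/150 ∈ [29/45, 37/45) → index 7
j=9: u_9=68/75 ∈ [37/45, 1) → index 8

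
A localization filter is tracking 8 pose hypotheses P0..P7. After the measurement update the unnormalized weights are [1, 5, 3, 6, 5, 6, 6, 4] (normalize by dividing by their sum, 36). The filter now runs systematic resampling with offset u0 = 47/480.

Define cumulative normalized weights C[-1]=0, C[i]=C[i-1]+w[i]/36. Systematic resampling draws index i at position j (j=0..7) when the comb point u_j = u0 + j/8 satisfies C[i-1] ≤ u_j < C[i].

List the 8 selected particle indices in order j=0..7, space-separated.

C = [1/36, 1/6, 1/4, 5/12, 5/9, 13/18, 8/9, 1]
j=0: u_0=47/480 ∈ [1/36, 1/6) → index 1
j=1: u_1=107/480 ∈ [1/6, 1/4) → index 2
j=2: u_2=167/480 ∈ [1/4, 5/12) → index 3
j=3: u_3=227/480 ∈ [5/12, 5/9) → index 4
j=4: u_4=287/480 ∈ [5/9, 13/18) → index 5
j=5: u_5=347/480 ∈ [13/18, 8/9) → index 6
j=6: u_6=407/480 ∈ [13/18, 8/9) → index 6
j=7: u_7=467/480 ∈ [8/9, 1) → index 7

1 2 3 4 5 6 6 7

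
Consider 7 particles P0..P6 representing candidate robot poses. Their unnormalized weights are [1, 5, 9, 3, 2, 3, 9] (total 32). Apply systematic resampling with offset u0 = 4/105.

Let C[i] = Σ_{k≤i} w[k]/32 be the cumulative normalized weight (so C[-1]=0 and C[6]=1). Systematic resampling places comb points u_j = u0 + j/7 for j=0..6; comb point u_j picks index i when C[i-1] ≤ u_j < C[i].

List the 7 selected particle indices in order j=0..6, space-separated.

1 1 2 2 4 6 6

C = [1/32, 3/16, 15/32, 9/16, 5/8, 23/32, 1]
j=0: u_0=4/105 ∈ [1/32, 3/16) → index 1
j=1: u_1=19/105 ∈ [1/32, 3/16) → index 1
j=2: u_2=34/105 ∈ [3/16, 15/32) → index 2
j=3: u_3=7/15 ∈ [3/16, 15/32) → index 2
j=4: u_4=64/105 ∈ [9/16, 5/8) → index 4
j=5: u_5=79/105 ∈ [23/32, 1) → index 6
j=6: u_6=94/105 ∈ [23/32, 1) → index 6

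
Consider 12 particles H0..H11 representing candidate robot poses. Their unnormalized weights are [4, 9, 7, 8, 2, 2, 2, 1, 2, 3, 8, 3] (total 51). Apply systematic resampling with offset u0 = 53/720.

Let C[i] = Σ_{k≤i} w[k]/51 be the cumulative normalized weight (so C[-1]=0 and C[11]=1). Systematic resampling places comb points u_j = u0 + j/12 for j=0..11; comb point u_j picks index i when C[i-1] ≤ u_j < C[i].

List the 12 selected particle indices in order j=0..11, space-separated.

C = [4/51, 13/51, 20/51, 28/51, 10/17, 32/51, 2/3, 35/51, 37/51, 40/51, 16/17, 1]
j=0: u_0=53/720 ∈ [0, 4/51) → index 0
j=1: u_1=113/720 ∈ [4/51, 13/51) → index 1
j=2: u_2=173/720 ∈ [4/51, 13/51) → index 1
j=3: u_3=233/720 ∈ [13/51, 20/51) → index 2
j=4: u_4=293/720 ∈ [20/51, 28/51) → index 3
j=5: u_5=353/720 ∈ [20/51, 28/51) → index 3
j=6: u_6=413/720 ∈ [28/51, 10/17) → index 4
j=7: u_7=473/720 ∈ [32/51, 2/3) → index 6
j=8: u_8=533/720 ∈ [37/51, 40/51) → index 9
j=9: u_9=593/720 ∈ [40/51, 16/17) → index 10
j=10: u_10=653/720 ∈ [40/51, 16/17) → index 10
j=11: u_11=713/720 ∈ [16/17, 1) → index 11

0 1 1 2 3 3 4 6 9 10 10 11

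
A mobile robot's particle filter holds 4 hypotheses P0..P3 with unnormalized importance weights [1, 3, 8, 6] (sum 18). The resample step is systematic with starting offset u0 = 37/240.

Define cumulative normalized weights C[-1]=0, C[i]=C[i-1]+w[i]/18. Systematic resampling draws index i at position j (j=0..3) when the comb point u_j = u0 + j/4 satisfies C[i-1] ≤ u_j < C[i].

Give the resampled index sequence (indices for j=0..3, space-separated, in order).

C = [1/18, 2/9, 2/3, 1]
j=0: u_0=37/240 ∈ [1/18, 2/9) → index 1
j=1: u_1=97/240 ∈ [2/9, 2/3) → index 2
j=2: u_2=157/240 ∈ [2/9, 2/3) → index 2
j=3: u_3=217/240 ∈ [2/3, 1) → index 3

1 2 2 3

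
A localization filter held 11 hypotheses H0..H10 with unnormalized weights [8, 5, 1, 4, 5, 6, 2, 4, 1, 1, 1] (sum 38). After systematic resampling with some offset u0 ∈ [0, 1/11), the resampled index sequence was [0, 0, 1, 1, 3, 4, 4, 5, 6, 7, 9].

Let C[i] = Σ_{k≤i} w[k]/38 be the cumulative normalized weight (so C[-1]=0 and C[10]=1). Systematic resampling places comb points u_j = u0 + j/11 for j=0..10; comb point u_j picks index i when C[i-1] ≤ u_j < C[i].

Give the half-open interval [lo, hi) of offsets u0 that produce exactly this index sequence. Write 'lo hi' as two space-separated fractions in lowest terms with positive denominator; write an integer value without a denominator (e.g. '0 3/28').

C = [4/19, 13/38, 7/19, 9/19, 23/38, 29/38, 31/38, 35/38, 18/19, 37/38, 1]
j=0 picked index 0: u0 ∈ [0, 4/19)
j=1 picked index 0: u0 ∈ [-1/11, 25/209)
j=2 picked index 1: u0 ∈ [6/209, 67/418)
j=3 picked index 1: u0 ∈ [-13/209, 29/418)
j=4 picked index 3: u0 ∈ [1/209, 23/209)
j=5 picked index 4: u0 ∈ [4/209, 63/418)
j=6 picked index 4: u0 ∈ [-15/209, 25/418)
j=7 picked index 5: u0 ∈ [-13/418, 53/418)
j=8 picked index 6: u0 ∈ [15/418, 37/418)
j=9 picked index 7: u0 ∈ [-1/418, 43/418)
j=10 picked index 9: u0 ∈ [8/209, 27/418)
intersection: [8/209, 25/418)

8/209 25/418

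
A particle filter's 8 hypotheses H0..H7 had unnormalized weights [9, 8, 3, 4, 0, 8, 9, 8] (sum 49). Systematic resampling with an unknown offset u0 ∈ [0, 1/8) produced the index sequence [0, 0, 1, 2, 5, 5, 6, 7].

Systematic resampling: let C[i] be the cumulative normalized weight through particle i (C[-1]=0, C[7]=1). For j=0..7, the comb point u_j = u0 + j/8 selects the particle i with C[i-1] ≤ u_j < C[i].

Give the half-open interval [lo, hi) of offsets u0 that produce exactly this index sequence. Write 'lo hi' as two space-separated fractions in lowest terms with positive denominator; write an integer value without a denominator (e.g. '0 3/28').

0 11/392

C = [9/49, 17/49, 20/49, 24/49, 24/49, 32/49, 41/49, 1]
j=0 picked index 0: u0 ∈ [0, 9/49)
j=1 picked index 0: u0 ∈ [-1/8, 23/392)
j=2 picked index 1: u0 ∈ [-13/196, 19/196)
j=3 picked index 2: u0 ∈ [-11/392, 13/392)
j=4 picked index 5: u0 ∈ [-1/98, 15/98)
j=5 picked index 5: u0 ∈ [-53/392, 11/392)
j=6 picked index 6: u0 ∈ [-19/196, 17/196)
j=7 picked index 7: u0 ∈ [-15/392, 1/8)
intersection: [0, 11/392)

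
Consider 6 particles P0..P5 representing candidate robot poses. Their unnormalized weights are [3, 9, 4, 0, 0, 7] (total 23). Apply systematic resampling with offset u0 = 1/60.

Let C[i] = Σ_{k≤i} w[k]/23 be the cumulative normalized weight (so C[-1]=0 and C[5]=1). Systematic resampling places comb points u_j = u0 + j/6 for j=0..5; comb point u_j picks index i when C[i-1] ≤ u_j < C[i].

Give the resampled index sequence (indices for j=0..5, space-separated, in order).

0 1 1 1 2 5

C = [3/23, 12/23, 16/23, 16/23, 16/23, 1]
j=0: u_0=1/60 ∈ [0, 3/23) → index 0
j=1: u_1=11/60 ∈ [3/23, 12/23) → index 1
j=2: u_2=7/20 ∈ [3/23, 12/23) → index 1
j=3: u_3=31/60 ∈ [3/23, 12/23) → index 1
j=4: u_4=41/60 ∈ [12/23, 16/23) → index 2
j=5: u_5=17/20 ∈ [16/23, 1) → index 5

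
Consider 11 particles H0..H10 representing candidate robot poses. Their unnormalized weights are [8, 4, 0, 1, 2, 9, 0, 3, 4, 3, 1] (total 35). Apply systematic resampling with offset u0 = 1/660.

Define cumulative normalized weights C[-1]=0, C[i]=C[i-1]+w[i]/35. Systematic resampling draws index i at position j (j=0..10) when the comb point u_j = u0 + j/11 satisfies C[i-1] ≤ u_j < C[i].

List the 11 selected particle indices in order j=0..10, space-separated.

0 0 0 1 3 5 5 5 7 8 9

C = [8/35, 12/35, 12/35, 13/35, 3/7, 24/35, 24/35, 27/35, 31/35, 34/35, 1]
j=0: u_0=1/660 ∈ [0, 8/35) → index 0
j=1: u_1=61/660 ∈ [0, 8/35) → index 0
j=2: u_2=11/60 ∈ [0, 8/35) → index 0
j=3: u_3=181/660 ∈ [8/35, 12/35) → index 1
j=4: u_4=241/660 ∈ [12/35, 13/35) → index 3
j=5: u_5=301/660 ∈ [3/7, 24/35) → index 5
j=6: u_6=361/660 ∈ [3/7, 24/35) → index 5
j=7: u_7=421/660 ∈ [3/7, 24/35) → index 5
j=8: u_8=481/660 ∈ [24/35, 27/35) → index 7
j=9: u_9=541/660 ∈ [27/35, 31/35) → index 8
j=10: u_10=601/660 ∈ [31/35, 34/35) → index 9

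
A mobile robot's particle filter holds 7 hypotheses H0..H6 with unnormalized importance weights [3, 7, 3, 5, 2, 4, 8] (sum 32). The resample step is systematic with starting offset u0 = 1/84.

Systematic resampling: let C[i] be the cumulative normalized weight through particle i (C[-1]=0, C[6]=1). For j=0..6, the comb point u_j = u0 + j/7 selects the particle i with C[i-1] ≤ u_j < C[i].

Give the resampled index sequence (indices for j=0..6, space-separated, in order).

C = [3/32, 5/16, 13/32, 9/16, 5/8, 3/4, 1]
j=0: u_0=1/84 ∈ [0, 3/32) → index 0
j=1: u_1=13/84 ∈ [3/32, 5/16) → index 1
j=2: u_2=25/84 ∈ [3/32, 5/16) → index 1
j=3: u_3=37/84 ∈ [13/32, 9/16) → index 3
j=4: u_4=7/12 ∈ [9/16, 5/8) → index 4
j=5: u_5=61/84 ∈ [5/8, 3/4) → index 5
j=6: u_6=73/84 ∈ [3/4, 1) → index 6

0 1 1 3 4 5 6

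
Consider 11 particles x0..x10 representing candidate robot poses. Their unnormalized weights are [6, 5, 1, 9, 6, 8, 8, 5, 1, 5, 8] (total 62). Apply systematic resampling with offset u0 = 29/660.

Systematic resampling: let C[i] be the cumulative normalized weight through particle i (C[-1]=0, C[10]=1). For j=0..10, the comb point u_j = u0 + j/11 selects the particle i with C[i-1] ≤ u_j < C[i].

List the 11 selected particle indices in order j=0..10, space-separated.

0 1 3 3 4 5 6 6 7 9 10

C = [3/31, 11/62, 6/31, 21/62, 27/62, 35/62, 43/62, 24/31, 49/62, 27/31, 1]
j=0: u_0=29/660 ∈ [0, 3/31) → index 0
j=1: u_1=89/660 ∈ [3/31, 11/62) → index 1
j=2: u_2=149/660 ∈ [6/31, 21/62) → index 3
j=3: u_3=19/60 ∈ [6/31, 21/62) → index 3
j=4: u_4=269/660 ∈ [21/62, 27/62) → index 4
j=5: u_5=329/660 ∈ [27/62, 35/62) → index 5
j=6: u_6=389/660 ∈ [35/62, 43/62) → index 6
j=7: u_7=449/660 ∈ [35/62, 43/62) → index 6
j=8: u_8=509/660 ∈ [43/62, 24/31) → index 7
j=9: u_9=569/660 ∈ [49/62, 27/31) → index 9
j=10: u_10=629/660 ∈ [27/31, 1) → index 10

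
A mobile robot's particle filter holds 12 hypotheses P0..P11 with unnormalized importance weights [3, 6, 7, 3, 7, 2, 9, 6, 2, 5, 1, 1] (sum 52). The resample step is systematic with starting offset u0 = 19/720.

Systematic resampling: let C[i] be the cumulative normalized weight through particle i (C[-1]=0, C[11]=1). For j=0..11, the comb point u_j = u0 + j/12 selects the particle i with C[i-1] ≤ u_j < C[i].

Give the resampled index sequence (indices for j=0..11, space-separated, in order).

C = [3/52, 9/52, 4/13, 19/52, 1/2, 7/13, 37/52, 43/52, 45/52, 25/26, 51/52, 1]
j=0: u_0=19/720 ∈ [0, 3/52) → index 0
j=1: u_1=79/720 ∈ [3/52, 9/52) → index 1
j=2: u_2=139/720 ∈ [9/52, 4/13) → index 2
j=3: u_3=199/720 ∈ [9/52, 4/13) → index 2
j=4: u_4=259/720 ∈ [4/13, 19/52) → index 3
j=5: u_5=319/720 ∈ [19/52, 1/2) → index 4
j=6: u_6=379/720 ∈ [1/2, 7/13) → index 5
j=7: u_7=439/720 ∈ [7/13, 37/52) → index 6
j=8: u_8=499/720 ∈ [7/13, 37/52) → index 6
j=9: u_9=559/720 ∈ [37/52, 43/52) → index 7
j=10: u_10=619/720 ∈ [43/52, 45/52) → index 8
j=11: u_11=679/720 ∈ [45/52, 25/26) → index 9

0 1 2 2 3 4 5 6 6 7 8 9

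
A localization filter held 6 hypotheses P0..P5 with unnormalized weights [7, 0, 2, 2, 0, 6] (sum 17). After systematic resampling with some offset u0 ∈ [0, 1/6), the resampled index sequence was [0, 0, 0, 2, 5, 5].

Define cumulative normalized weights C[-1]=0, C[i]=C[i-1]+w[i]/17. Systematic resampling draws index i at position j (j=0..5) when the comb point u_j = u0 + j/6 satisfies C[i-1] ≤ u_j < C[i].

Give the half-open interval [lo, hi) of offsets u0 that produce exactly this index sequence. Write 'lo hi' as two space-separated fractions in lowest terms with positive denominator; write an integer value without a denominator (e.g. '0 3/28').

C = [7/17, 7/17, 9/17, 11/17, 11/17, 1]
j=0 picked index 0: u0 ∈ [0, 7/17)
j=1 picked index 0: u0 ∈ [-1/6, 25/102)
j=2 picked index 0: u0 ∈ [-1/3, 4/51)
j=3 picked index 2: u0 ∈ [-3/34, 1/34)
j=4 picked index 5: u0 ∈ [-1/51, 1/3)
j=5 picked index 5: u0 ∈ [-19/102, 1/6)
intersection: [0, 1/34)

0 1/34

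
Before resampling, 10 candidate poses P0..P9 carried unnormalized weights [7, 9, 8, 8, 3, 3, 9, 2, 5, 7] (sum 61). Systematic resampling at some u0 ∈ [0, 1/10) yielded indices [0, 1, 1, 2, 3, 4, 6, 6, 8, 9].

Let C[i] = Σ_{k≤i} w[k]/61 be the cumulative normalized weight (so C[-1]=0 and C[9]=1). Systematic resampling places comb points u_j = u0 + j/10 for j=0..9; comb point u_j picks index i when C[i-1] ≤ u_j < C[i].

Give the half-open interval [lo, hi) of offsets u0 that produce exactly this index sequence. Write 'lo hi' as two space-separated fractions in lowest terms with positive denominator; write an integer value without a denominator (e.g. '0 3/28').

3/122 19/305

C = [7/61, 16/61, 24/61, 32/61, 35/61, 38/61, 47/61, 49/61, 54/61, 1]
j=0 picked index 0: u0 ∈ [0, 7/61)
j=1 picked index 1: u0 ∈ [9/610, 99/610)
j=2 picked index 1: u0 ∈ [-26/305, 19/305)
j=3 picked index 2: u0 ∈ [-23/610, 57/610)
j=4 picked index 3: u0 ∈ [-2/305, 38/305)
j=5 picked index 4: u0 ∈ [3/122, 9/122)
j=6 picked index 6: u0 ∈ [7/305, 52/305)
j=7 picked index 6: u0 ∈ [-47/610, 43/610)
j=8 picked index 8: u0 ∈ [1/305, 26/305)
j=9 picked index 9: u0 ∈ [-9/610, 1/10)
intersection: [3/122, 19/305)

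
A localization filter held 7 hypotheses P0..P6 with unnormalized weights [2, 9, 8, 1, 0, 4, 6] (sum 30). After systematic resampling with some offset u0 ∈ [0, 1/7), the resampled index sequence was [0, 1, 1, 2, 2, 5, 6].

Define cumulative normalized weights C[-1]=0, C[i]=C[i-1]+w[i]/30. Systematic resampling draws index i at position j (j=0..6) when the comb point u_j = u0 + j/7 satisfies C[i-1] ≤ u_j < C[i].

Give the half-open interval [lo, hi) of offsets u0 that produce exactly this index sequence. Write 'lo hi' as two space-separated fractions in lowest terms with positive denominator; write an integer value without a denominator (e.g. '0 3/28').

C = [1/15, 11/30, 19/30, 2/3, 2/3, 4/5, 1]
j=0 picked index 0: u0 ∈ [0, 1/15)
j=1 picked index 1: u0 ∈ [-8/105, 47/210)
j=2 picked index 1: u0 ∈ [-23/105, 17/210)
j=3 picked index 2: u0 ∈ [-13/210, 43/210)
j=4 picked index 2: u0 ∈ [-43/210, 13/210)
j=5 picked index 5: u0 ∈ [-1/21, 3/35)
j=6 picked index 6: u0 ∈ [-2/35, 1/7)
intersection: [0, 13/210)

0 13/210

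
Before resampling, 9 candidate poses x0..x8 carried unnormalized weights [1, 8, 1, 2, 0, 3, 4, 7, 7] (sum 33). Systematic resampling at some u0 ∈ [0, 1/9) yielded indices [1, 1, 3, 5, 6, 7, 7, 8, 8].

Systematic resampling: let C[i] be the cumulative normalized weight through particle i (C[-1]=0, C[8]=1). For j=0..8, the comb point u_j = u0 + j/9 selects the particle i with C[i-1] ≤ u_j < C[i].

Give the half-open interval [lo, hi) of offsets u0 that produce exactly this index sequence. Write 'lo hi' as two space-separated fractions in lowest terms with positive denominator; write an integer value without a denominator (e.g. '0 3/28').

8/99 1/9

C = [1/33, 3/11, 10/33, 4/11, 4/11, 5/11, 19/33, 26/33, 1]
j=0 picked index 1: u0 ∈ [1/33, 3/11)
j=1 picked index 1: u0 ∈ [-8/99, 16/99)
j=2 picked index 3: u0 ∈ [8/99, 14/99)
j=3 picked index 5: u0 ∈ [1/33, 4/33)
j=4 picked index 6: u0 ∈ [1/99, 13/99)
j=5 picked index 7: u0 ∈ [2/99, 23/99)
j=6 picked index 7: u0 ∈ [-1/11, 4/33)
j=7 picked index 8: u0 ∈ [1/99, 2/9)
j=8 picked index 8: u0 ∈ [-10/99, 1/9)
intersection: [8/99, 1/9)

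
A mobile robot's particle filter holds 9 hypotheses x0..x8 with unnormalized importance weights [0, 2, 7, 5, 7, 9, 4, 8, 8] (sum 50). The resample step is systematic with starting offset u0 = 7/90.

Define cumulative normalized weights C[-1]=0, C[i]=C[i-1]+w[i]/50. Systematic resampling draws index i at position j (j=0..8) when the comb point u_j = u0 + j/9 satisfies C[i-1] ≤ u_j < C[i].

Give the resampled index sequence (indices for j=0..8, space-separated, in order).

2 3 4 4 5 6 7 8 8

C = [0, 1/25, 9/50, 7/25, 21/50, 3/5, 17/25, 21/25, 1]
j=0: u_0=7/90 ∈ [1/25, 9/50) → index 2
j=1: u_1=17/90 ∈ [9/50, 7/25) → index 3
j=2: u_2=3/10 ∈ [7/25, 21/50) → index 4
j=3: u_3=37/90 ∈ [7/25, 21/50) → index 4
j=4: u_4=47/90 ∈ [21/50, 3/5) → index 5
j=5: u_5=19/30 ∈ [3/5, 17/25) → index 6
j=6: u_6=67/90 ∈ [17/25, 21/25) → index 7
j=7: u_7=77/90 ∈ [21/25, 1) → index 8
j=8: u_8=29/30 ∈ [21/25, 1) → index 8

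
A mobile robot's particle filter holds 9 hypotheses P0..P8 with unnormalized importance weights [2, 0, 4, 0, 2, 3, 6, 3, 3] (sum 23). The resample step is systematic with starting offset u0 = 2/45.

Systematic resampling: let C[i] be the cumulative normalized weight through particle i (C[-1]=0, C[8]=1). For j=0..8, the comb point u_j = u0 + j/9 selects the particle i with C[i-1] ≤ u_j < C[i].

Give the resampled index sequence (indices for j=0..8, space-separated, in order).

0 2 4 5 6 6 6 7 8

C = [2/23, 2/23, 6/23, 6/23, 8/23, 11/23, 17/23, 20/23, 1]
j=0: u_0=2/45 ∈ [0, 2/23) → index 0
j=1: u_1=7/45 ∈ [2/23, 6/23) → index 2
j=2: u_2=4/15 ∈ [6/23, 8/23) → index 4
j=3: u_3=17/45 ∈ [8/23, 11/23) → index 5
j=4: u_4=22/45 ∈ [11/23, 17/23) → index 6
j=5: u_5=3/5 ∈ [11/23, 17/23) → index 6
j=6: u_6=32/45 ∈ [11/23, 17/23) → index 6
j=7: u_7=37/45 ∈ [17/23, 20/23) → index 7
j=8: u_8=14/15 ∈ [20/23, 1) → index 8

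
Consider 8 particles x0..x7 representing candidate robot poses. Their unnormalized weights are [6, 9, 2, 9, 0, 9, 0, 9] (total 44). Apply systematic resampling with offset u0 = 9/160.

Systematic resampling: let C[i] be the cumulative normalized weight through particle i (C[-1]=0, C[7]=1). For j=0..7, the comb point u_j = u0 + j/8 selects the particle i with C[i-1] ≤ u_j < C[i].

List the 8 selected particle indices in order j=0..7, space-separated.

0 1 1 3 3 5 7 7

C = [3/22, 15/44, 17/44, 13/22, 13/22, 35/44, 35/44, 1]
j=0: u_0=9/160 ∈ [0, 3/22) → index 0
j=1: u_1=29/160 ∈ [3/22, 15/44) → index 1
j=2: u_2=49/160 ∈ [3/22, 15/44) → index 1
j=3: u_3=69/160 ∈ [17/44, 13/22) → index 3
j=4: u_4=89/160 ∈ [17/44, 13/22) → index 3
j=5: u_5=109/160 ∈ [13/22, 35/44) → index 5
j=6: u_6=129/160 ∈ [35/44, 1) → index 7
j=7: u_7=149/160 ∈ [35/44, 1) → index 7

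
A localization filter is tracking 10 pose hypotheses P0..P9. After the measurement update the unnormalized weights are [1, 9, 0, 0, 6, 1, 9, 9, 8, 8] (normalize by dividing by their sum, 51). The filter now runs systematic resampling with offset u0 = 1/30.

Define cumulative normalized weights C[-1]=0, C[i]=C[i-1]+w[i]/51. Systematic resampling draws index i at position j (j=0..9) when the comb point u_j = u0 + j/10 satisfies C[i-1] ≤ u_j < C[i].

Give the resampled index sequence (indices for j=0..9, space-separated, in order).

C = [1/51, 10/51, 10/51, 10/51, 16/51, 1/3, 26/51, 35/51, 43/51, 1]
j=0: u_0=1/30 ∈ [1/51, 10/51) → index 1
j=1: u_1=2/15 ∈ [1/51, 10/51) → index 1
j=2: u_2=7/30 ∈ [10/51, 16/51) → index 4
j=3: u_3=1/3 ∈ [1/3, 26/51) → index 6
j=4: u_4=13/30 ∈ [1/3, 26/51) → index 6
j=5: u_5=8/15 ∈ [26/51, 35/51) → index 7
j=6: u_6=19/30 ∈ [26/51, 35/51) → index 7
j=7: u_7=11/15 ∈ [35/51, 43/51) → index 8
j=8: u_8=5/6 ∈ [35/51, 43/51) → index 8
j=9: u_9=14/15 ∈ [43/51, 1) → index 9

1 1 4 6 6 7 7 8 8 9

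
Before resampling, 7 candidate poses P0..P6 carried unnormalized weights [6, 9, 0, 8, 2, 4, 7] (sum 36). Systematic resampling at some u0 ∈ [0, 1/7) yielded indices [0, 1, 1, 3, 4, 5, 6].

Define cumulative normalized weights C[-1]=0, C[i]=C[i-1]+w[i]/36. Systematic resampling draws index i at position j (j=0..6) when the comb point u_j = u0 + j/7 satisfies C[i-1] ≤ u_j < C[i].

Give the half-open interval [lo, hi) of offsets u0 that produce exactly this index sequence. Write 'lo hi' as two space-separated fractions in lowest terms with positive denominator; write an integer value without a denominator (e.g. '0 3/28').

C = [1/6, 5/12, 5/12, 23/36, 25/36, 29/36, 1]
j=0 picked index 0: u0 ∈ [0, 1/6)
j=1 picked index 1: u0 ∈ [1/42, 23/84)
j=2 picked index 1: u0 ∈ [-5/42, 11/84)
j=3 picked index 3: u0 ∈ [-1/84, 53/252)
j=4 picked index 4: u0 ∈ [17/252, 31/252)
j=5 picked index 5: u0 ∈ [-5/252, 23/252)
j=6 picked index 6: u0 ∈ [-13/252, 1/7)
intersection: [17/252, 23/252)

17/252 23/252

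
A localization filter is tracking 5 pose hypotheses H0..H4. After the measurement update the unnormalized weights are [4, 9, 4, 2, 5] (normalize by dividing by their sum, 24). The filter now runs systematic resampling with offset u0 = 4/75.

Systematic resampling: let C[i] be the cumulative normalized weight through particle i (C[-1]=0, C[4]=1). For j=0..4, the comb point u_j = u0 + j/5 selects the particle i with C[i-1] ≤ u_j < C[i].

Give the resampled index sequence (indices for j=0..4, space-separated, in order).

C = [1/6, 13/24, 17/24, 19/24, 1]
j=0: u_0=4/75 ∈ [0, 1/6) → index 0
j=1: u_1=19/75 ∈ [1/6, 13/24) → index 1
j=2: u_2=34/75 ∈ [1/6, 13/24) → index 1
j=3: u_3=49/75 ∈ [13/24, 17/24) → index 2
j=4: u_4=64/75 ∈ [19/24, 1) → index 4

0 1 1 2 4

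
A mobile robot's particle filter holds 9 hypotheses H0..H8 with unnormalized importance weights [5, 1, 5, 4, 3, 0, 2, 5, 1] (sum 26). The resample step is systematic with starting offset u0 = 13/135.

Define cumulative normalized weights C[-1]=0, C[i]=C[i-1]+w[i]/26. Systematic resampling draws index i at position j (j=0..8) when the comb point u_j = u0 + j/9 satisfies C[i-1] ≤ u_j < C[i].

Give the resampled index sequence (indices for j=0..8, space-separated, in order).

0 1 2 3 3 4 6 7 8

C = [5/26, 3/13, 11/26, 15/26, 9/13, 9/13, 10/13, 25/26, 1]
j=0: u_0=13/135 ∈ [0, 5/26) → index 0
j=1: u_1=28/135 ∈ [5/26, 3/13) → index 1
j=2: u_2=43/135 ∈ [3/13, 11/26) → index 2
j=3: u_3=58/135 ∈ [11/26, 15/26) → index 3
j=4: u_4=73/135 ∈ [11/26, 15/26) → index 3
j=5: u_5=88/135 ∈ [15/26, 9/13) → index 4
j=6: u_6=103/135 ∈ [9/13, 10/13) → index 6
j=7: u_7=118/135 ∈ [10/13, 25/26) → index 7
j=8: u_8=133/135 ∈ [25/26, 1) → index 8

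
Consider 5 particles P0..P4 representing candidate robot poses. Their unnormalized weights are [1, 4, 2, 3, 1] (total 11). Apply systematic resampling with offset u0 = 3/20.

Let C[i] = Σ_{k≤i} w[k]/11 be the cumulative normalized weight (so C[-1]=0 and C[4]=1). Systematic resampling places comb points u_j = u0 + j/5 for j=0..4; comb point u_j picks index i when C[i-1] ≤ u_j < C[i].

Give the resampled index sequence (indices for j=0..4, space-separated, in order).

C = [1/11, 5/11, 7/11, 10/11, 1]
j=0: u_0=3/20 ∈ [1/11, 5/11) → index 1
j=1: u_1=7/20 ∈ [1/11, 5/11) → index 1
j=2: u_2=11/20 ∈ [5/11, 7/11) → index 2
j=3: u_3=3/4 ∈ [7/11, 10/11) → index 3
j=4: u_4=19/20 ∈ [10/11, 1) → index 4

1 1 2 3 4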